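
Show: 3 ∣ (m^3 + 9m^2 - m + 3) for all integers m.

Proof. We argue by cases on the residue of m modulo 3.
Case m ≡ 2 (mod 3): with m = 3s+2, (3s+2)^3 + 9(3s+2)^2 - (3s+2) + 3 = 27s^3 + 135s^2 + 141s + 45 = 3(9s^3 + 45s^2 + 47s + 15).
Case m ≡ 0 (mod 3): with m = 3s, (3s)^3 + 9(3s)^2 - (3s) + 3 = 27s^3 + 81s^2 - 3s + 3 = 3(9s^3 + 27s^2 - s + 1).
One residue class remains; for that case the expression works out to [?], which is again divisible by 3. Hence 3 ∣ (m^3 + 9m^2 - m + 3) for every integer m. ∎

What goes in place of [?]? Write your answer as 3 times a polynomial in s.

The residues treated are {2, 0}, so the missing case is m ≡ 1 (mod 3); write m = 3s+1.
Then (3s+1)^3 + 9(3s+1)^2 - (3s+1) + 3 = 27s^3 + 108s^2 + 60s + 12 = 3(9s^3 + 36s^2 + 20s + 4).

3(9s^3 + 36s^2 + 20s + 4)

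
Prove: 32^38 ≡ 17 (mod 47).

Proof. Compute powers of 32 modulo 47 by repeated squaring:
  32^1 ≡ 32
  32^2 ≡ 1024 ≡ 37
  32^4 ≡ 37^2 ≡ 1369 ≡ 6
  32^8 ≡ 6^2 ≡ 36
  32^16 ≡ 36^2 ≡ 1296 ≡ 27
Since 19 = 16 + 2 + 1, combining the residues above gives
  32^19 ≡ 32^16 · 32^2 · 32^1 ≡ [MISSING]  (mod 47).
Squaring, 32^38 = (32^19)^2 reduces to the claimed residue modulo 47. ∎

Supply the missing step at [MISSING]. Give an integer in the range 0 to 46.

32^16 · 32^2 · 32^1 ≡ 27 · 37 · 32 = 31968.
31968 mod 47 = 8, so 32^19 ≡ 8 (mod 47).

8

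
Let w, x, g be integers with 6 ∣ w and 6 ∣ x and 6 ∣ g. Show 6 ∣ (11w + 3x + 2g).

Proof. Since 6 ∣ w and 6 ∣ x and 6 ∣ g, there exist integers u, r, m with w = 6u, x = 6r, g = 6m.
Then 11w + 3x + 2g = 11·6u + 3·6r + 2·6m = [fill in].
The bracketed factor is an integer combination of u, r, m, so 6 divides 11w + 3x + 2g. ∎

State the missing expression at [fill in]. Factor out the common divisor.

Each term has a factor of 6: 11·6u + 3·6r + 2·6m = 6·(2m + 3r + 11u).
Since 2m + 3r + 11u is an integer, 6 ∣ (11w + 3x + 2g).

6(2m + 3r + 11u)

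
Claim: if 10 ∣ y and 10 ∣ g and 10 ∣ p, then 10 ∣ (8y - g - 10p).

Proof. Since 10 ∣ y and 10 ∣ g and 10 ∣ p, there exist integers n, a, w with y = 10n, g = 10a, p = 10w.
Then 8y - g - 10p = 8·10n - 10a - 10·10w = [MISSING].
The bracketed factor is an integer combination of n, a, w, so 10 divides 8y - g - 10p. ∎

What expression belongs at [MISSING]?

10(-a + 8n - 10w)

Pull the common 10 out of every term: 8·10n - 10a - 10·10w = 10(-a + 8n - 10w).
-a + 8n - 10w is an integer, which exhibits the divisibility.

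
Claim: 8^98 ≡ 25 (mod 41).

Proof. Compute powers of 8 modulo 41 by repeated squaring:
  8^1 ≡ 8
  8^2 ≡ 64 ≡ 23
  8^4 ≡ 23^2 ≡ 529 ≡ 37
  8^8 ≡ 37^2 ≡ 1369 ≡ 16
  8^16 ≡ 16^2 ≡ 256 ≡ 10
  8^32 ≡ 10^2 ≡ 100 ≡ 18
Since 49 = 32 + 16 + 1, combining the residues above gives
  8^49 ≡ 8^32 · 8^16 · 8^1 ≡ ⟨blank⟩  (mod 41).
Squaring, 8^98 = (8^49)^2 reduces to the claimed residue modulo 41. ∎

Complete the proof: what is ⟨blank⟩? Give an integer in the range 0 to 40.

Multiply the listed residues: 18 · 10 · 8 = 180 → 1440.
Reducing modulo 41: 1440 = 35·41 + 5, so 8^49 ≡ 5.

5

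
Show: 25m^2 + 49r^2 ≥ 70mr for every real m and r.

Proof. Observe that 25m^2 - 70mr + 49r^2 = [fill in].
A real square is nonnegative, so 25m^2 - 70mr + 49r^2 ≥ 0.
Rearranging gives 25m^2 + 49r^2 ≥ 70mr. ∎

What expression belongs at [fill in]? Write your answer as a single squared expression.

The leading and trailing coefficients are 5^2 and 7^2, and 70 = 2·5·7, so the trinomial is (5m - 7r)^2.
Hence 25m^2 - 70mr + 49r^2 ≥ 0.

(5m - 7r)^2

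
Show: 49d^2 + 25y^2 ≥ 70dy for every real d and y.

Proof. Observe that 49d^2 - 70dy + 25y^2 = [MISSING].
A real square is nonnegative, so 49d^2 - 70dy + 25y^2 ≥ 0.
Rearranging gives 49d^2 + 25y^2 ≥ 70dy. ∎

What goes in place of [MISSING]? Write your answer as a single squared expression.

(7d - 5y)^2

49d^2 - 70dy + 25y^2 is a perfect-square trinomial: the outer terms are (7d)^2 and (5y)^2, and the cross term is -2·7d·5y.
So 49d^2 - 70dy + 25y^2 = (7d - 5y)^2 ≥ 0.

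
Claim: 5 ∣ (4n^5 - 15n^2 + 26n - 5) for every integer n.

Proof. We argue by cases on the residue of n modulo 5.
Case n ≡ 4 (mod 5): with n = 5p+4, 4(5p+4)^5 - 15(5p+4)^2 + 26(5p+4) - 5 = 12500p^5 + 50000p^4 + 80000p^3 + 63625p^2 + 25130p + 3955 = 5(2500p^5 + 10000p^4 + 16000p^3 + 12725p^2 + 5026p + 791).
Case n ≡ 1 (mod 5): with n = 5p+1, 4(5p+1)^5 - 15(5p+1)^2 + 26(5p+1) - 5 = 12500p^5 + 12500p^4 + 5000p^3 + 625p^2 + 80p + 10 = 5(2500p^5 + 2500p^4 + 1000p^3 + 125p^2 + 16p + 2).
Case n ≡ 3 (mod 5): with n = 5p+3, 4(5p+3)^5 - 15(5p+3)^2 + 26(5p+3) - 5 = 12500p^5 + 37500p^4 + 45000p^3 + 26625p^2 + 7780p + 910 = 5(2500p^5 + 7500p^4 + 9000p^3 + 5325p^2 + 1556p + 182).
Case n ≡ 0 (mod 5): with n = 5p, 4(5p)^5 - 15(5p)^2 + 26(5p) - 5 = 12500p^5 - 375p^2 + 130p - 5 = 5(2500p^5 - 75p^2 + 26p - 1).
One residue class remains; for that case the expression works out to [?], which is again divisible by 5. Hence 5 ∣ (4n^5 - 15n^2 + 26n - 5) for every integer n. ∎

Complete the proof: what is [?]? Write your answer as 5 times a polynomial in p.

Only n ≡ 2 (mod 5) is unaccounted for. Put n = 5p+2:
4(5p+2)^5 - 15(5p+2)^2 + 26(5p+2) - 5 expands to 12500p^5 + 25000p^4 + 20000p^3 + 7625p^2 + 1430p + 115,
and factoring out 5 leaves 5(2500p^5 + 5000p^4 + 4000p^3 + 1525p^2 + 286p + 23).

5(2500p^5 + 5000p^4 + 4000p^3 + 1525p^2 + 286p + 23)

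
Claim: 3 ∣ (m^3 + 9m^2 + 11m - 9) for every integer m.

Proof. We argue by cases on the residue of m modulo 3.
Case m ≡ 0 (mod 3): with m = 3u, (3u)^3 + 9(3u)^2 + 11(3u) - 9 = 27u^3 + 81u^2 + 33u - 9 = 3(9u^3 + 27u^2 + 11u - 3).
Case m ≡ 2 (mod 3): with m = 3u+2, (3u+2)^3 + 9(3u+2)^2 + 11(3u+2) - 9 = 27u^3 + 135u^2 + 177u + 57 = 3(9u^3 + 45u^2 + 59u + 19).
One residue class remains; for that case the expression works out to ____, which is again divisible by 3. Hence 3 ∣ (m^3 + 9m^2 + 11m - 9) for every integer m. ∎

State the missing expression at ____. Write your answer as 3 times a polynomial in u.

3(9u^3 + 36u^2 + 32u + 4)

The residues treated are {0, 2}, so the missing case is m ≡ 1 (mod 3); write m = 3u+1.
Then (3u+1)^3 + 9(3u+1)^2 + 11(3u+1) - 9 = 27u^3 + 108u^2 + 96u + 12 = 3(9u^3 + 36u^2 + 32u + 4).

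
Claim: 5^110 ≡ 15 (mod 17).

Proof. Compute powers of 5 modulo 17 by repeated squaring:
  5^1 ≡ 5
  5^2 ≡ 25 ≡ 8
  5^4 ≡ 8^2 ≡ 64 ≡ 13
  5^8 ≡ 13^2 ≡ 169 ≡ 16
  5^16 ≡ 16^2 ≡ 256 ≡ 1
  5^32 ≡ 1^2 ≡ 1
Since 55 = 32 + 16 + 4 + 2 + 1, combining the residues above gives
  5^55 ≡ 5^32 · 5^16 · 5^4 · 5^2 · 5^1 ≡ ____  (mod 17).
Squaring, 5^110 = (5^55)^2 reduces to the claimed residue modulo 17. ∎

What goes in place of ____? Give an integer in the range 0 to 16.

Multiply the listed residues: 1 · 1 · 13 · 8 · 5 = 1 → 13 → 104 → 520.
Reducing modulo 17: 520 = 30·17 + 10, so 5^55 ≡ 10.

10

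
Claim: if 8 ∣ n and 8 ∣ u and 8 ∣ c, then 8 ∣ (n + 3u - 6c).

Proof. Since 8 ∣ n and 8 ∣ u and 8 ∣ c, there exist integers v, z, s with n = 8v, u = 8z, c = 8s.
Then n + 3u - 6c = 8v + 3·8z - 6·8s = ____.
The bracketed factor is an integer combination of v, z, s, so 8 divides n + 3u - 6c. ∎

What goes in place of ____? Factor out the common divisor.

8(-6s + v + 3z)

Pull the common 8 out of every term: 8v + 3·8z - 6·8s = 8(-6s + v + 3z).
-6s + v + 3z is an integer, which exhibits the divisibility.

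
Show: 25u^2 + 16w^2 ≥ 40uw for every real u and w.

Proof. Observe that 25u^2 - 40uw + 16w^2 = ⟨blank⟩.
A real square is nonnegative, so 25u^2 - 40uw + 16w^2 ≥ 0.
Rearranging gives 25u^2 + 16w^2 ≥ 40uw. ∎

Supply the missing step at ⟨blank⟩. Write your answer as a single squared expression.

(5u - 4w)^2

The leading and trailing coefficients are 5^2 and 4^2, and 40 = 2·5·4, so the trinomial is (5u - 4w)^2.
Hence 25u^2 - 40uw + 16w^2 ≥ 0.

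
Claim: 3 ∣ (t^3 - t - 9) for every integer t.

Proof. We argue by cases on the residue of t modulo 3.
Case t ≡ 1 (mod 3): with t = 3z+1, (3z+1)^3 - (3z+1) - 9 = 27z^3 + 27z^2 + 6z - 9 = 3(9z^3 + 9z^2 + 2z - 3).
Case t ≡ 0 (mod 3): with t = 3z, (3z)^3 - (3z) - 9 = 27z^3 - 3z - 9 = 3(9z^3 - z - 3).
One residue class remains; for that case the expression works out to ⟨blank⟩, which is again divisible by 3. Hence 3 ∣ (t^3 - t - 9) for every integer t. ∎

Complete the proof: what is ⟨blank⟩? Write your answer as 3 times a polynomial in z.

3(9z^3 + 18z^2 + 11z - 1)

Only t ≡ 2 (mod 3) is unaccounted for. Put t = 3z+2:
(3z+2)^3 - (3z+2) - 9 expands to 27z^3 + 54z^2 + 33z - 3,
and factoring out 3 leaves 3(9z^3 + 18z^2 + 11z - 1).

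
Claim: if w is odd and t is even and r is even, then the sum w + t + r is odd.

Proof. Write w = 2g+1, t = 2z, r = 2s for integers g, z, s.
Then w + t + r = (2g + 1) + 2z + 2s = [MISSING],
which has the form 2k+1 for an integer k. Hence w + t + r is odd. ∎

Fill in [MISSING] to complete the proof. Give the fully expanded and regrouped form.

2(g + s + z) + 1

(2g + 1) + 2z + 2s = 2g + 2s + 2z + 1
= 2(g + s + z) + 1.
Since g + s + z is an integer, the sum is of the form 2k+1 for an integer k.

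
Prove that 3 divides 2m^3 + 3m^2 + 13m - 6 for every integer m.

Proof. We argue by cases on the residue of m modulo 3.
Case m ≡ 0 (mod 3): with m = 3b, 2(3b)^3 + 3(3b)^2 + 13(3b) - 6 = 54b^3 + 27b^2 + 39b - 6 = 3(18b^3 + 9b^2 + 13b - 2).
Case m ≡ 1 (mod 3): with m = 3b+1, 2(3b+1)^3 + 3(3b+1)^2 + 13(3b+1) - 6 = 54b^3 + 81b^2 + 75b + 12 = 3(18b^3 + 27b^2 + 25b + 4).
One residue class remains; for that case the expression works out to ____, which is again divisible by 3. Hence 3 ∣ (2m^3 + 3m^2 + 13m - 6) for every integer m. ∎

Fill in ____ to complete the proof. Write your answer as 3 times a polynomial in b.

The residues treated are {0, 1}, so the missing case is m ≡ 2 (mod 3); write m = 3b+2.
Then 2(3b+2)^3 + 3(3b+2)^2 + 13(3b+2) - 6 = 54b^3 + 135b^2 + 147b + 48 = 3(18b^3 + 45b^2 + 49b + 16).

3(18b^3 + 45b^2 + 49b + 16)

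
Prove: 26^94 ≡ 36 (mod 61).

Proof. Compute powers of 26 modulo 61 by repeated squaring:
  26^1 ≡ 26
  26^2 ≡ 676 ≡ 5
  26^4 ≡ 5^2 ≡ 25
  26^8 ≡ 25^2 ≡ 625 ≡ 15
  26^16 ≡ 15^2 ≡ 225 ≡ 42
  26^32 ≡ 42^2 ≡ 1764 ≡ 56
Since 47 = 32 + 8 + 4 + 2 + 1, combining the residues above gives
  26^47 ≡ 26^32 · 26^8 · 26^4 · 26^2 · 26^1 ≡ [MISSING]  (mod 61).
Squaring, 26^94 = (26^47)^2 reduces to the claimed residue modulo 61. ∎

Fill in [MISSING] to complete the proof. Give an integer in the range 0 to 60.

6

Multiply the listed residues: 56 · 15 · 25 · 5 · 26 = 840 → 21000 → 105000 → 2730000.
Reducing modulo 61: 2730000 = 44754·61 + 6, so 26^47 ≡ 6.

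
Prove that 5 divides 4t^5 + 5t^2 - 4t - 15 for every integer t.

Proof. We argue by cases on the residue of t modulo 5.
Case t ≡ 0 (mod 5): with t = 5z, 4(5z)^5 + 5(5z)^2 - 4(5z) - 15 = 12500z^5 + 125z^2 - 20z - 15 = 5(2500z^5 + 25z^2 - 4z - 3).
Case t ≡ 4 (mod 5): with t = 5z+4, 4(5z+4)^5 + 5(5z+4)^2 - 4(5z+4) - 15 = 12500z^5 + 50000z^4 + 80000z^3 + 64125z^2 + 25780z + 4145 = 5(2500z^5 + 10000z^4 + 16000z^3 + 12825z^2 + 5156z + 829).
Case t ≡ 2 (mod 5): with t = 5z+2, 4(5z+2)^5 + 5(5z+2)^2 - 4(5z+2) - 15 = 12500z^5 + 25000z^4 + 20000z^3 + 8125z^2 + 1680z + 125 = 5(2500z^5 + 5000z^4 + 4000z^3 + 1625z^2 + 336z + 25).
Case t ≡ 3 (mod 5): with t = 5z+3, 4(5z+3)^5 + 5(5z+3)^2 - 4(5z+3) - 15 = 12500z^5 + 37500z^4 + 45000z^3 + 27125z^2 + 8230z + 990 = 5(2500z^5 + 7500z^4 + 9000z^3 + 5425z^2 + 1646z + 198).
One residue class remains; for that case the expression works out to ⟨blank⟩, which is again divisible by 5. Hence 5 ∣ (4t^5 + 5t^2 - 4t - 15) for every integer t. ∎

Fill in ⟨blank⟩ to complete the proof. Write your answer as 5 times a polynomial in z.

The residues treated are {0, 4, 2, 3}, so the missing case is t ≡ 1 (mod 5); write t = 5z+1.
Then 4(5z+1)^5 + 5(5z+1)^2 - 4(5z+1) - 15 = 12500z^5 + 12500z^4 + 5000z^3 + 1125z^2 + 130z - 10 = 5(2500z^5 + 2500z^4 + 1000z^3 + 225z^2 + 26z - 2).

5(2500z^5 + 2500z^4 + 1000z^3 + 225z^2 + 26z - 2)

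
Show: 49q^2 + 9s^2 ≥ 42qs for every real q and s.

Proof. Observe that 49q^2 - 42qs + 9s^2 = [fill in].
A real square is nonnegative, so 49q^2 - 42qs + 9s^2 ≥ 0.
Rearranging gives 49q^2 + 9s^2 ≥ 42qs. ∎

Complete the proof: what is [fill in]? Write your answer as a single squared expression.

(7q - 3s)^2

49q^2 - 42qs + 9s^2 is a perfect-square trinomial: the outer terms are (7q)^2 and (3s)^2, and the cross term is -2·7q·3s.
So 49q^2 - 42qs + 9s^2 = (7q - 3s)^2 ≥ 0.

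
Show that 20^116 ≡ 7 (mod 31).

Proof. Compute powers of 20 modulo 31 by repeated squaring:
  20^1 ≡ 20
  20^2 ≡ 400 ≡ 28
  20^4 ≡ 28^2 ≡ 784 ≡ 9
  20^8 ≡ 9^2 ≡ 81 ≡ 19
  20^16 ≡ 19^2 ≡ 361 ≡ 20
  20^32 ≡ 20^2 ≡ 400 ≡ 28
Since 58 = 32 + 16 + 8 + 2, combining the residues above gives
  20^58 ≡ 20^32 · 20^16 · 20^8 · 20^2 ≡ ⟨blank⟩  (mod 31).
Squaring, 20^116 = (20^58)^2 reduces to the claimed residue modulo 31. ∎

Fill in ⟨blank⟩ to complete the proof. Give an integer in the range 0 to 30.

10

Multiply the listed residues: 28 · 20 · 19 · 28 = 560 → 10640 → 297920.
Reducing modulo 31: 297920 = 9610·31 + 10, so 20^58 ≡ 10.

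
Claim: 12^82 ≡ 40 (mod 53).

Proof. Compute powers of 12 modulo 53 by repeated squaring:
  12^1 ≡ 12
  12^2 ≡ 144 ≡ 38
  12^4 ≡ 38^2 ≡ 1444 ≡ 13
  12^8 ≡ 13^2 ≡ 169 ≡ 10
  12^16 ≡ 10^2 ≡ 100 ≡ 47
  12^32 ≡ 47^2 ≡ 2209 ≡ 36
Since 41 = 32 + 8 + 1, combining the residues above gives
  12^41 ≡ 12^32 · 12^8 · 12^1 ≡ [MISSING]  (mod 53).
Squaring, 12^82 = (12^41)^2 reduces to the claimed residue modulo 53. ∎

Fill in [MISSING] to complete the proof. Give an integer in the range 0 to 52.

Multiply the listed residues: 36 · 10 · 12 = 360 → 4320.
Reducing modulo 53: 4320 = 81·53 + 27, so 12^41 ≡ 27.

27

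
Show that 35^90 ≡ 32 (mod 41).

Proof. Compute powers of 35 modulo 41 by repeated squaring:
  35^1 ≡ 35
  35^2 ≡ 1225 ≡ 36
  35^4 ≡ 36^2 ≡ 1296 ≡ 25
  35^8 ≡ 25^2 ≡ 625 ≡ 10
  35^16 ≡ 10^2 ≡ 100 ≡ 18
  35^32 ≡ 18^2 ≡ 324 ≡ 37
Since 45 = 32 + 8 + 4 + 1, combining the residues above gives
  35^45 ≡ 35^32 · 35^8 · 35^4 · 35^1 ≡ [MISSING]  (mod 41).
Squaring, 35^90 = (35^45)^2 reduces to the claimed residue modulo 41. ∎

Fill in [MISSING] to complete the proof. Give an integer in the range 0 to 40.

Multiply the listed residues: 37 · 10 · 25 · 35 = 370 → 9250 → 323750.
Reducing modulo 41: 323750 = 7896·41 + 14, so 35^45 ≡ 14.

14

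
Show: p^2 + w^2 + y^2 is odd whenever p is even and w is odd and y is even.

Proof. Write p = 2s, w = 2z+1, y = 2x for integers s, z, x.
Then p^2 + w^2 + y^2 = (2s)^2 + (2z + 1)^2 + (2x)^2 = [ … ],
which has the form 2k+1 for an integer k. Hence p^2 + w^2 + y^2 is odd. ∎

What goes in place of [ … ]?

2(2s^2 + 2x^2 + 2z^2 + 2z) + 1

(2s)^2 + (2z + 1)^2 + (2x)^2 = 4s^2 + 4x^2 + 4z^2 + 4z + 1
= 2(2s^2 + 2x^2 + 2z^2 + 2z) + 1.
Since 2s^2 + 2x^2 + 2z^2 + 2z is an integer, the sum of squares is of the form 2k+1 for an integer k.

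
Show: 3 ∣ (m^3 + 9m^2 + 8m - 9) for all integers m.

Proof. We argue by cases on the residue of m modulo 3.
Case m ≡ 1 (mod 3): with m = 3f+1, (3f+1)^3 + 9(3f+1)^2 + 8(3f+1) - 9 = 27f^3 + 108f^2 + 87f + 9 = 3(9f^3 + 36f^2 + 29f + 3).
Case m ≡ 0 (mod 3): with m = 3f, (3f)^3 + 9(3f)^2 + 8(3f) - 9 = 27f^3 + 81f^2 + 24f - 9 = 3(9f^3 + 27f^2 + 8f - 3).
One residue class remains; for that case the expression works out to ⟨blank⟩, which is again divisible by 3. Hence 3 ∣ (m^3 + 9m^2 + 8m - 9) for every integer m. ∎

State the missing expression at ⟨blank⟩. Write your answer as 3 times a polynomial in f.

3(9f^3 + 45f^2 + 56f + 17)

Only m ≡ 2 (mod 3) is unaccounted for. Put m = 3f+2:
(3f+2)^3 + 9(3f+2)^2 + 8(3f+2) - 9 expands to 27f^3 + 135f^2 + 168f + 51,
and factoring out 3 leaves 3(9f^3 + 45f^2 + 56f + 17).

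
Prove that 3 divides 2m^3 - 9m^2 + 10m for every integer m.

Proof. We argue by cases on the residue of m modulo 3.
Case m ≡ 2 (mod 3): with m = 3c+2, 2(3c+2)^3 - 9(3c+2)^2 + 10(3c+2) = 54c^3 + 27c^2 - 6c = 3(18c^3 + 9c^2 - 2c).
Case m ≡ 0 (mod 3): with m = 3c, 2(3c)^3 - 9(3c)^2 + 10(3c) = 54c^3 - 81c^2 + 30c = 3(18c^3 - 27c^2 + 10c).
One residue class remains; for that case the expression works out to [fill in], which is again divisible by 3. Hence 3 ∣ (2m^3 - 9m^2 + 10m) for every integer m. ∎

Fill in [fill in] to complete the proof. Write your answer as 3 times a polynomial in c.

3(18c^3 - 9c^2 - 2c + 1)

The residues treated are {2, 0}, so the missing case is m ≡ 1 (mod 3); write m = 3c+1.
Then 2(3c+1)^3 - 9(3c+1)^2 + 10(3c+1) = 54c^3 - 27c^2 - 6c + 3 = 3(18c^3 - 9c^2 - 2c + 1).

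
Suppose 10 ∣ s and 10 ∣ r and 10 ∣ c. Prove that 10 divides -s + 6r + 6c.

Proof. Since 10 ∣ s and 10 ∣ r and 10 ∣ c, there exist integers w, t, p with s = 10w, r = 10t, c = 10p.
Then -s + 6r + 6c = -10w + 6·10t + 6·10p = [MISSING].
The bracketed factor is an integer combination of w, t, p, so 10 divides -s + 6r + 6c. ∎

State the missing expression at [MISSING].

Each term has a factor of 10: -10w + 6·10t + 6·10p = 10·(6p + 6t - w).
Since 6p + 6t - w is an integer, 10 ∣ (-s + 6r + 6c).

10(6p + 6t - w)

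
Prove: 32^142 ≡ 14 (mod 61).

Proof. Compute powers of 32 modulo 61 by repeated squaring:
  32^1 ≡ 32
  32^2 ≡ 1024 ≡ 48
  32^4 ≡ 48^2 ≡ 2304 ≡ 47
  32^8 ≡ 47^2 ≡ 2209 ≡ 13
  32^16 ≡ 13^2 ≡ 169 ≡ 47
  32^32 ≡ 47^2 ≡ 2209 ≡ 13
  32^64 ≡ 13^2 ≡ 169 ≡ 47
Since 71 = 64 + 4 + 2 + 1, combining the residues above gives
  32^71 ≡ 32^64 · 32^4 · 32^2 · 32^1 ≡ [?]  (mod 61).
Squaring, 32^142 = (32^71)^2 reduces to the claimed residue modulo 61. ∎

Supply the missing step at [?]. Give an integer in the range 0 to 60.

21

Multiply the listed residues: 47 · 47 · 48 · 32 = 2209 → 106032 → 3393024.
Reducing modulo 61: 3393024 = 55623·61 + 21, so 32^71 ≡ 21.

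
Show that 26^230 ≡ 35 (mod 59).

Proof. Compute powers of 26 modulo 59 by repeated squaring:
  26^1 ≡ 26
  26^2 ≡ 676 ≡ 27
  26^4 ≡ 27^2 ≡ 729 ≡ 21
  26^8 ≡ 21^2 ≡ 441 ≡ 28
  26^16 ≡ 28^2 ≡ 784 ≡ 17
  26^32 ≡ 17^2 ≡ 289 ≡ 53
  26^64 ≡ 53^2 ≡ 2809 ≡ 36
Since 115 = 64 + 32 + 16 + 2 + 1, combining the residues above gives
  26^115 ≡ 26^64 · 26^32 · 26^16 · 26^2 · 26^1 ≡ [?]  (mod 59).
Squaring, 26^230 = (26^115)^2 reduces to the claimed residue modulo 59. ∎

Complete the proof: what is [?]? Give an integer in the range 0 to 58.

26^64 · 26^32 · 26^16 · 26^2 · 26^1 ≡ 36 · 53 · 17 · 27 · 26 = 22770072.
22770072 mod 59 = 25, so 26^115 ≡ 25 (mod 59).

25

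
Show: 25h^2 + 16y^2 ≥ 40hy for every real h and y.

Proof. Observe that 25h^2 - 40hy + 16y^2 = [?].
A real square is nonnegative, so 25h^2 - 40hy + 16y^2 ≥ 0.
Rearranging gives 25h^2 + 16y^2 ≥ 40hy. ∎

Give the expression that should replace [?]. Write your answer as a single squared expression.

(5h - 4y)^2

25h^2 - 40hy + 16y^2 is a perfect-square trinomial: the outer terms are (5h)^2 and (4y)^2, and the cross term is -2·5h·4y.
So 25h^2 - 40hy + 16y^2 = (5h - 4y)^2 ≥ 0.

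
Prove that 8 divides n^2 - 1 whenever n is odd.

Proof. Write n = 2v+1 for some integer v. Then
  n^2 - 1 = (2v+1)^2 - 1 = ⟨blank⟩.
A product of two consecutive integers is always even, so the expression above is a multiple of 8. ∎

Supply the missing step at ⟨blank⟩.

4v(v + 1)

(2v+1)^2 - 1 = 4v^2 + 4v + 1 - 1 = 4v^2 + 4v = 4v(v+1).
Since v and v+1 are consecutive, v(v+1) is even, and 4·(even) is a multiple of 8.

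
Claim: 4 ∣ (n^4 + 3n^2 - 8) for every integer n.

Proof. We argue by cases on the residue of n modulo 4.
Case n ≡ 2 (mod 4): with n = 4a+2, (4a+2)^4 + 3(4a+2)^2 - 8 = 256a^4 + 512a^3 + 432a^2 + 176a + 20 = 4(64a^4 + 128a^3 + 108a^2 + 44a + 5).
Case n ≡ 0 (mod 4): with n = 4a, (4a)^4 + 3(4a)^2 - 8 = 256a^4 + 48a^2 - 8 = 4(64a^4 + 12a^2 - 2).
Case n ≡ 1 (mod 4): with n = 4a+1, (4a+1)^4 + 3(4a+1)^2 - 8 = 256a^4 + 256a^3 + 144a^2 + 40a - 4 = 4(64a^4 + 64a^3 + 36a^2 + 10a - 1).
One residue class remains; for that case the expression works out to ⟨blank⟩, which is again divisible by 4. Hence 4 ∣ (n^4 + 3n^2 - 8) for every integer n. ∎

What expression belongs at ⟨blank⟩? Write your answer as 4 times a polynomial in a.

The residues treated are {2, 0, 1}, so the missing case is n ≡ 3 (mod 4); write n = 4a+3.
Then (4a+3)^4 + 3(4a+3)^2 - 8 = 256a^4 + 768a^3 + 912a^2 + 504a + 100 = 4(64a^4 + 192a^3 + 228a^2 + 126a + 25).

4(64a^4 + 192a^3 + 228a^2 + 126a + 25)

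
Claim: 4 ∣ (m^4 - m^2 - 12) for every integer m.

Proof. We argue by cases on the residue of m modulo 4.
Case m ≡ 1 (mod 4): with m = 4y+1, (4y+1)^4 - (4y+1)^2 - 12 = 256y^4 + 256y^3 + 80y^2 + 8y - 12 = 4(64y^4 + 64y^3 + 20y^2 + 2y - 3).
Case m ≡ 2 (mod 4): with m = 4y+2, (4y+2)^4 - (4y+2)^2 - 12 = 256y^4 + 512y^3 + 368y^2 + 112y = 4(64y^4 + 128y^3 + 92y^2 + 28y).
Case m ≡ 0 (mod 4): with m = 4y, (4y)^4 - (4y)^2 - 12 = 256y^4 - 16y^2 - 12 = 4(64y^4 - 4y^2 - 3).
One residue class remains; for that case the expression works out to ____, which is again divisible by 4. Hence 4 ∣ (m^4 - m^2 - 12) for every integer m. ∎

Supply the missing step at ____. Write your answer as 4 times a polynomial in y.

4(64y^4 + 192y^3 + 212y^2 + 102y + 15)

Only m ≡ 3 (mod 4) is unaccounted for. Put m = 4y+3:
(4y+3)^4 - (4y+3)^2 - 12 expands to 256y^4 + 768y^3 + 848y^2 + 408y + 60,
and factoring out 4 leaves 4(64y^4 + 192y^3 + 212y^2 + 102y + 15).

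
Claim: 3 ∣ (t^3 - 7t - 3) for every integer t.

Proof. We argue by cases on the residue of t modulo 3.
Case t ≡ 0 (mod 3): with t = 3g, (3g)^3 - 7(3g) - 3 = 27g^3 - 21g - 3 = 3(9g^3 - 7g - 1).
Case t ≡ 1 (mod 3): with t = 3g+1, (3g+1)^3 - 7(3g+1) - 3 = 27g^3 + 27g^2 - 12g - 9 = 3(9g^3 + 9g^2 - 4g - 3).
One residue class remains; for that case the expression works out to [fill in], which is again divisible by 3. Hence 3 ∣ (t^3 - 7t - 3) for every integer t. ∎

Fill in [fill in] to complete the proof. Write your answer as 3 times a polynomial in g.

Only t ≡ 2 (mod 3) is unaccounted for. Put t = 3g+2:
(3g+2)^3 - 7(3g+2) - 3 expands to 27g^3 + 54g^2 + 15g - 9,
and factoring out 3 leaves 3(9g^3 + 18g^2 + 5g - 3).

3(9g^3 + 18g^2 + 5g - 3)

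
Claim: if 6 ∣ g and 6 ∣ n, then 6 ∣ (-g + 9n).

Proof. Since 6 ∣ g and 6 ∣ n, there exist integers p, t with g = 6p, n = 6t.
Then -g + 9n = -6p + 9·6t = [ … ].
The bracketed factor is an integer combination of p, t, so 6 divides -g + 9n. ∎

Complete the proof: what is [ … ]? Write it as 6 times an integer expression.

Pull the common 6 out of every term: -6p + 9·6t = 6(-p + 9t).
-p + 9t is an integer, which exhibits the divisibility.

6(-p + 9t)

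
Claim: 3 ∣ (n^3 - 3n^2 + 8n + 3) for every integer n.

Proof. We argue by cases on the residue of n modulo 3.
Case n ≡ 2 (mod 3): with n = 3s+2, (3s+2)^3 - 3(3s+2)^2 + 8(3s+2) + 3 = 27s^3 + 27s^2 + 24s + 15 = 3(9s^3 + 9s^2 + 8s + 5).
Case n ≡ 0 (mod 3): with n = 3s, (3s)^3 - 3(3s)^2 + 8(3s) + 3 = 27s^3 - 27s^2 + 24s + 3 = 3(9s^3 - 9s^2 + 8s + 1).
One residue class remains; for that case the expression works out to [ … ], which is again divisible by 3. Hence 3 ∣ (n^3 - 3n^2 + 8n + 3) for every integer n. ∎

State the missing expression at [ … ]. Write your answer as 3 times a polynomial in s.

The residues treated are {2, 0}, so the missing case is n ≡ 1 (mod 3); write n = 3s+1.
Then (3s+1)^3 - 3(3s+1)^2 + 8(3s+1) + 3 = 27s^3 + 15s + 9 = 3(9s^3 + 5s + 3).

3(9s^3 + 5s + 3)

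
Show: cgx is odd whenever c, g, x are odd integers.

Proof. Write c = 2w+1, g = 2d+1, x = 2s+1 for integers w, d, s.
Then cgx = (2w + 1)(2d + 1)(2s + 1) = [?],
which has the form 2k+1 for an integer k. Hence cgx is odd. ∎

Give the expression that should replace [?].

2(4dsw + 2ds + 2dw + d + 2sw + s + w) + 1

Expanding: (2w + 1)(2d + 1)(2s + 1) = 8dsw + 4ds + 4dw + 2d + 4sw + 2s + 2w + 1.
Every term except the constant is even, so this is 2(4dsw + 2ds + 2dw + d + 2sw + s + w) + 1,
and 4dsw + 2ds + 2dw + d + 2sw + s + w ∈ ℤ gives the required form.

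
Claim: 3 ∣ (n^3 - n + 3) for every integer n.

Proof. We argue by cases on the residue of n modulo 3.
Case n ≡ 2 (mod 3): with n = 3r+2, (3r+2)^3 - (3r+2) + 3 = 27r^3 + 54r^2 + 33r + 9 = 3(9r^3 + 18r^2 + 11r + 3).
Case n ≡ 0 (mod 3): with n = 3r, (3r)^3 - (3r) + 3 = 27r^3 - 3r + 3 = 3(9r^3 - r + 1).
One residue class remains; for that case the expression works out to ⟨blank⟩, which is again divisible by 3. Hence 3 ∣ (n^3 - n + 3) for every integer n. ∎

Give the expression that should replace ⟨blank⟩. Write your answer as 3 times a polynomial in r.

3(9r^3 + 9r^2 + 2r + 1)

The residues treated are {2, 0}, so the missing case is n ≡ 1 (mod 3); write n = 3r+1.
Then (3r+1)^3 - (3r+1) + 3 = 27r^3 + 27r^2 + 6r + 3 = 3(9r^3 + 9r^2 + 2r + 1).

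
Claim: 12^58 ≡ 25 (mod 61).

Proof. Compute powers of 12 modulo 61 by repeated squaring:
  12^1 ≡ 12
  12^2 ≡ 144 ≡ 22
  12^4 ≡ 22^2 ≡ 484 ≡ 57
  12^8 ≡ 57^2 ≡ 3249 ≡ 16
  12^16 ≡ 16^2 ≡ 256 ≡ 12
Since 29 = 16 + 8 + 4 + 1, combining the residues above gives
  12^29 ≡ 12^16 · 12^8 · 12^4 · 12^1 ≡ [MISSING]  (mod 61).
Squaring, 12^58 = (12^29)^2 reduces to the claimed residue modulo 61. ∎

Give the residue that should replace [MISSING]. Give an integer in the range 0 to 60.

56

12^16 · 12^8 · 12^4 · 12^1 ≡ 12 · 16 · 57 · 12 = 131328.
131328 mod 61 = 56, so 12^29 ≡ 56 (mod 61).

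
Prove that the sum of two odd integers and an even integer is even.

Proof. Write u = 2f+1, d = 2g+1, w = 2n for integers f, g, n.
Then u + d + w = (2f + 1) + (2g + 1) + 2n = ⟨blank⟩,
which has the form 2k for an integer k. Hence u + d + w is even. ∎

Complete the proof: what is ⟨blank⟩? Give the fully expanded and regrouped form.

Expanding: (2f + 1) + (2g + 1) + 2n = 2f + 2g + 2n + 2.
Every term is even; pulling out the factor of 2 gives 2(f + g + n + 1).

2(f + g + n + 1)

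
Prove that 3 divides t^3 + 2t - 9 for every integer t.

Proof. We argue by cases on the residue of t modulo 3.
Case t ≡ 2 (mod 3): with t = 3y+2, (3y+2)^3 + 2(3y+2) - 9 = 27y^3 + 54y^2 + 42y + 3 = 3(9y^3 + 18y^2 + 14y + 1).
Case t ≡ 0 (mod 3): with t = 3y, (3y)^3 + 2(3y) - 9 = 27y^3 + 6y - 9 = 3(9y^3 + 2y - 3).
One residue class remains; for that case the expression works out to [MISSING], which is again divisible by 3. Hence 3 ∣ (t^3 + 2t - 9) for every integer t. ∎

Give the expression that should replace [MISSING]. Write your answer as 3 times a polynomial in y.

Only t ≡ 1 (mod 3) is unaccounted for. Put t = 3y+1:
(3y+1)^3 + 2(3y+1) - 9 expands to 27y^3 + 27y^2 + 15y - 6,
and factoring out 3 leaves 3(9y^3 + 9y^2 + 5y - 2).

3(9y^3 + 9y^2 + 5y - 2)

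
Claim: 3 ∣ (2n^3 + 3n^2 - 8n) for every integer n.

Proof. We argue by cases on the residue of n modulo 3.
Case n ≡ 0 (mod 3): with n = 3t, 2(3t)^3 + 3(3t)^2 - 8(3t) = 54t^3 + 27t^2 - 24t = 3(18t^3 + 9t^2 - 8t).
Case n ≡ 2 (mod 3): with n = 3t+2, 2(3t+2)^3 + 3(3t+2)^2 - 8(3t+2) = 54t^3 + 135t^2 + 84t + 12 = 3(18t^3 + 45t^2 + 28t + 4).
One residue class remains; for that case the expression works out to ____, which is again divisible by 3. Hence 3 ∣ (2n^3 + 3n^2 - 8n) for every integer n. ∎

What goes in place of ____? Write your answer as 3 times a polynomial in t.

3(18t^3 + 27t^2 + 4t - 1)

The residues treated are {0, 2}, so the missing case is n ≡ 1 (mod 3); write n = 3t+1.
Then 2(3t+1)^3 + 3(3t+1)^2 - 8(3t+1) = 54t^3 + 81t^2 + 12t - 3 = 3(18t^3 + 27t^2 + 4t - 1).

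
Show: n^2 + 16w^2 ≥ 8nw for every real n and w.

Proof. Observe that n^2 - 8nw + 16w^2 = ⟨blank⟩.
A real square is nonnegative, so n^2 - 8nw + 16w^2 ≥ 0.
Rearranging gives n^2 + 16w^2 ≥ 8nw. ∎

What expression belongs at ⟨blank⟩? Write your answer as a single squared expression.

(n - 4w)^2

n^2 - 8nw + 16w^2 is a perfect-square trinomial: the outer terms are (n)^2 and (4w)^2, and the cross term is -2·n·4w.
So n^2 - 8nw + 16w^2 = (n - 4w)^2 ≥ 0.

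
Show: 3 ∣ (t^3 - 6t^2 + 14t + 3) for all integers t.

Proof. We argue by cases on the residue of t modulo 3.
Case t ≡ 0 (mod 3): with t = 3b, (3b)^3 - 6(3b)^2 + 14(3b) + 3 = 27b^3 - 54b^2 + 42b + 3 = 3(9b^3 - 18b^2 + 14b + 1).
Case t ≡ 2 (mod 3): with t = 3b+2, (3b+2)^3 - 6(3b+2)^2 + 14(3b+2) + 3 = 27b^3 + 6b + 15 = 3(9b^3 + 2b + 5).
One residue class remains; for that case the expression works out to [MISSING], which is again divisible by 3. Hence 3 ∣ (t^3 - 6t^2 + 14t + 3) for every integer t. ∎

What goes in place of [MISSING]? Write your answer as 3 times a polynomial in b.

3(9b^3 - 9b^2 + 5b + 4)

The residues treated are {0, 2}, so the missing case is t ≡ 1 (mod 3); write t = 3b+1.
Then (3b+1)^3 - 6(3b+1)^2 + 14(3b+1) + 3 = 27b^3 - 27b^2 + 15b + 12 = 3(9b^3 - 9b^2 + 5b + 4).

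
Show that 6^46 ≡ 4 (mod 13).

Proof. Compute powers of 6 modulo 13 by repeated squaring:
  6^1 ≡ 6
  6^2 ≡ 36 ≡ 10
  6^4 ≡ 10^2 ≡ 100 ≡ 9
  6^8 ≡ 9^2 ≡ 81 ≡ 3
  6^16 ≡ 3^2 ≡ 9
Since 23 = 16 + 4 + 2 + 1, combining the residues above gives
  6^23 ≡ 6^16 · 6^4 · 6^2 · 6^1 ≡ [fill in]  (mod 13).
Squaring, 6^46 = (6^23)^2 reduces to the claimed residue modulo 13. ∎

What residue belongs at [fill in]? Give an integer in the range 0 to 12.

6^16 · 6^4 · 6^2 · 6^1 ≡ 9 · 9 · 10 · 6 = 4860.
4860 mod 13 = 11, so 6^23 ≡ 11 (mod 13).

11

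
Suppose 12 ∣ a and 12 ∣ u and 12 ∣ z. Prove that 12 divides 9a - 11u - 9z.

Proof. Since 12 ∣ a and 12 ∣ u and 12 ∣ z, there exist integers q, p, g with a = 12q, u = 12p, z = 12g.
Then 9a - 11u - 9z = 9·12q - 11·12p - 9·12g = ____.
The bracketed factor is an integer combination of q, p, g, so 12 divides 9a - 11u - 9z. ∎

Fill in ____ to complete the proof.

12(-9g - 11p + 9q)

Pull the common 12 out of every term: 9·12q - 11·12p - 9·12g = 12(-9g - 11p + 9q).
-9g - 11p + 9q is an integer, which exhibits the divisibility.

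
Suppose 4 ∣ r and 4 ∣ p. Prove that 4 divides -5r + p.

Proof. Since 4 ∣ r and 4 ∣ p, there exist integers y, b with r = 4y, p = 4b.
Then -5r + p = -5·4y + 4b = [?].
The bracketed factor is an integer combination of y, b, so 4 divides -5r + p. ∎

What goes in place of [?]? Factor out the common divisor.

4(b - 5y)

Pull the common 4 out of every term: -5·4y + 4b = 4(b - 5y).
b - 5y is an integer, which exhibits the divisibility.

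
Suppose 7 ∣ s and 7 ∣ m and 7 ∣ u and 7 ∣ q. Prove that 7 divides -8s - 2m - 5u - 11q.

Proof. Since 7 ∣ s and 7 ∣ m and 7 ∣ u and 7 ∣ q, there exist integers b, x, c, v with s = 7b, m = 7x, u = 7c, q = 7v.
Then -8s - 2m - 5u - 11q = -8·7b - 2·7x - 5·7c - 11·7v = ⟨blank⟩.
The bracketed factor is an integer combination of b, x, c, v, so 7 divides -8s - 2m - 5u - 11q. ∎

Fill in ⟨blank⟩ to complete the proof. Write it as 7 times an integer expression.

Each term has a factor of 7: -8·7b - 2·7x - 5·7c - 11·7v = 7·(-8b - 5c - 11v - 2x).
Since -8b - 5c - 11v - 2x is an integer, 7 ∣ (-8s - 2m - 5u - 11q).

7(-8b - 5c - 11v - 2x)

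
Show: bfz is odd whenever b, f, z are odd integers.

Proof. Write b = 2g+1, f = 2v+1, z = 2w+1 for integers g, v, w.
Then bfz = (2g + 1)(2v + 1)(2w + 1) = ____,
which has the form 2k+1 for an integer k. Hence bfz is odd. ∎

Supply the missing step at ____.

Expanding: (2g + 1)(2v + 1)(2w + 1) = 8gvw + 4gv + 4gw + 2g + 4vw + 2v + 2w + 1.
Every term except the constant is even, so this is 2(4gvw + 2gv + 2gw + g + 2vw + v + w) + 1,
and 4gvw + 2gv + 2gw + g + 2vw + v + w ∈ ℤ gives the required form.

2(4gvw + 2gv + 2gw + g + 2vw + v + w) + 1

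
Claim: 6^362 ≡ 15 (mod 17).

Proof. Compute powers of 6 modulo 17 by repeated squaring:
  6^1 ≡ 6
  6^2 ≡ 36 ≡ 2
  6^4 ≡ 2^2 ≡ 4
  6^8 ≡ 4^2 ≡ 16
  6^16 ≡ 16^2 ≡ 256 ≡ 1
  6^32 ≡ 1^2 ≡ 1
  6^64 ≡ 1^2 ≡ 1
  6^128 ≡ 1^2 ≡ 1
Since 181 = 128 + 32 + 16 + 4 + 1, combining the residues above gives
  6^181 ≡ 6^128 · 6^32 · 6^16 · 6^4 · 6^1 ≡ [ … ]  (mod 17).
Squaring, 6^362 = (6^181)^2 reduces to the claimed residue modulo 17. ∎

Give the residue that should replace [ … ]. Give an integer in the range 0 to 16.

6^128 · 6^32 · 6^16 · 6^4 · 6^1 ≡ 1 · 1 · 1 · 4 · 6 = 24.
24 mod 17 = 7, so 6^181 ≡ 7 (mod 17).

7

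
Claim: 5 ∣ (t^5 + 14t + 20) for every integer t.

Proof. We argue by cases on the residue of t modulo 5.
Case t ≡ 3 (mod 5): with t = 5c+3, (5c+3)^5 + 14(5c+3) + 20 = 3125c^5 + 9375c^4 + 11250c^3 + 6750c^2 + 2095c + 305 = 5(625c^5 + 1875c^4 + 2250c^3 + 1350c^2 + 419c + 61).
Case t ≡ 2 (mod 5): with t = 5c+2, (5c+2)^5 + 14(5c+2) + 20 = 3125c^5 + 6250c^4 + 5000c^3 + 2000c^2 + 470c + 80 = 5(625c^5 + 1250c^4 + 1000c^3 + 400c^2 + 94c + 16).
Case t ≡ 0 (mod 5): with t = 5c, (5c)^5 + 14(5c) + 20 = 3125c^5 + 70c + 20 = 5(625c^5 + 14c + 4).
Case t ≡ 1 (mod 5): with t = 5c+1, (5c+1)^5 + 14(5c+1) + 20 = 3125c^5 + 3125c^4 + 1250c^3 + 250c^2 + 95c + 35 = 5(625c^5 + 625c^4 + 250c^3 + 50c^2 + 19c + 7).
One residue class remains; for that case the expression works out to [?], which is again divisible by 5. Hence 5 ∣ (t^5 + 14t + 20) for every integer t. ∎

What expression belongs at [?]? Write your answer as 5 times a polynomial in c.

The residues treated are {3, 2, 0, 1}, so the missing case is t ≡ 4 (mod 5); write t = 5c+4.
Then (5c+4)^5 + 14(5c+4) + 20 = 3125c^5 + 12500c^4 + 20000c^3 + 16000c^2 + 6470c + 1100 = 5(625c^5 + 2500c^4 + 4000c^3 + 3200c^2 + 1294c + 220).

5(625c^5 + 2500c^4 + 4000c^3 + 3200c^2 + 1294c + 220)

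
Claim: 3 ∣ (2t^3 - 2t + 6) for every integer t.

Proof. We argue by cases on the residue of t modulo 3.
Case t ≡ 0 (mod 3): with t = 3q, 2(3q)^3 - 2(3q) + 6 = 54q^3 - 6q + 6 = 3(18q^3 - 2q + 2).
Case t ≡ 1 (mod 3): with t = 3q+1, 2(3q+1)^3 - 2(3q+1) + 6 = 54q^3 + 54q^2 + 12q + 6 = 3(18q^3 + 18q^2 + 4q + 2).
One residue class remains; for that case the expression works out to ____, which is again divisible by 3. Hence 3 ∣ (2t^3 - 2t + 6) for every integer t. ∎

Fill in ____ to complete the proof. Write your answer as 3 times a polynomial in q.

3(18q^3 + 36q^2 + 22q + 6)

The residues treated are {0, 1}, so the missing case is t ≡ 2 (mod 3); write t = 3q+2.
Then 2(3q+2)^3 - 2(3q+2) + 6 = 54q^3 + 108q^2 + 66q + 18 = 3(18q^3 + 36q^2 + 22q + 6).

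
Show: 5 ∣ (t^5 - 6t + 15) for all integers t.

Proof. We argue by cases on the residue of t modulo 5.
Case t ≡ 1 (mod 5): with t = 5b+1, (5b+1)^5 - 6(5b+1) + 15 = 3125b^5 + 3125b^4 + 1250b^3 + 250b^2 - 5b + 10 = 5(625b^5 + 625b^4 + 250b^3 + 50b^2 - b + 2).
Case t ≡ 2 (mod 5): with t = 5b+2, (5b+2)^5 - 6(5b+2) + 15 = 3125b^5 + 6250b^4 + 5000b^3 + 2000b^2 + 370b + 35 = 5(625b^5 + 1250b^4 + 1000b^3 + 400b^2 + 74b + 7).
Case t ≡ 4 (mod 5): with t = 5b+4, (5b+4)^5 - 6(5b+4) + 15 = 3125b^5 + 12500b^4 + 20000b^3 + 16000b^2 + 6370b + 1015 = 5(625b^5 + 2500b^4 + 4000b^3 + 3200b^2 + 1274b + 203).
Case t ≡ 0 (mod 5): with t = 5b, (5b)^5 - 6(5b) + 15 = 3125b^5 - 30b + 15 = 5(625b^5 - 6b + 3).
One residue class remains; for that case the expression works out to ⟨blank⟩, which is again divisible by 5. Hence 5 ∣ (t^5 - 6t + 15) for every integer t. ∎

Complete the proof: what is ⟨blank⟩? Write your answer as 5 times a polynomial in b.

5(625b^5 + 1875b^4 + 2250b^3 + 1350b^2 + 399b + 48)

The residues treated are {1, 2, 4, 0}, so the missing case is t ≡ 3 (mod 5); write t = 5b+3.
Then (5b+3)^5 - 6(5b+3) + 15 = 3125b^5 + 9375b^4 + 11250b^3 + 6750b^2 + 1995b + 240 = 5(625b^5 + 1875b^4 + 2250b^3 + 1350b^2 + 399b + 48).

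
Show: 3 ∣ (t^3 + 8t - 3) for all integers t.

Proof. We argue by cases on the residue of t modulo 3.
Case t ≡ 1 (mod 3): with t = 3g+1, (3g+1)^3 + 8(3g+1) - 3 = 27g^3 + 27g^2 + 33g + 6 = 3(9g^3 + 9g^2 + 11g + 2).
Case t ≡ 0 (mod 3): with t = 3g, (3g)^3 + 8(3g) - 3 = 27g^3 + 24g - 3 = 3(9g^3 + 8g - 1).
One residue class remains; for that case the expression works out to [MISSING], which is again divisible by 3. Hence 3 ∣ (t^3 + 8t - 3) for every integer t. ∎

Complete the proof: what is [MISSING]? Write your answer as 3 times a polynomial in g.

3(9g^3 + 18g^2 + 20g + 7)

The residues treated are {1, 0}, so the missing case is t ≡ 2 (mod 3); write t = 3g+2.
Then (3g+2)^3 + 8(3g+2) - 3 = 27g^3 + 54g^2 + 60g + 21 = 3(9g^3 + 18g^2 + 20g + 7).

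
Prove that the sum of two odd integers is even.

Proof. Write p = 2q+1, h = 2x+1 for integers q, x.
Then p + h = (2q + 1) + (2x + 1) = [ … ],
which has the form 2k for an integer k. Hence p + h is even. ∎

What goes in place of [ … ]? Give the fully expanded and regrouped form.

Expanding: (2q + 1) + (2x + 1) = 2q + 2x + 2.
Every term is even; pulling out the factor of 2 gives 2(q + x + 1).

2(q + x + 1)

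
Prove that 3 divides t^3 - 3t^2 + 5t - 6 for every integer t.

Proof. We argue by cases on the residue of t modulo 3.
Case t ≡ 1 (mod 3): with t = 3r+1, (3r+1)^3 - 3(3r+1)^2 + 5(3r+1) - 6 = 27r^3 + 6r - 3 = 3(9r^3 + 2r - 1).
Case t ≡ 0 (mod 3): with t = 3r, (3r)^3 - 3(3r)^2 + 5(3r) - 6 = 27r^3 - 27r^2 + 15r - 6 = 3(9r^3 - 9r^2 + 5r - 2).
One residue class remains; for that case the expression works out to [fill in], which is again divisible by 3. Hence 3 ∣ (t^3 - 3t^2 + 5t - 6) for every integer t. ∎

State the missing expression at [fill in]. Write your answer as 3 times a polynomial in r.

The residues treated are {1, 0}, so the missing case is t ≡ 2 (mod 3); write t = 3r+2.
Then (3r+2)^3 - 3(3r+2)^2 + 5(3r+2) - 6 = 27r^3 + 27r^2 + 15r = 3(9r^3 + 9r^2 + 5r).

3(9r^3 + 9r^2 + 5r)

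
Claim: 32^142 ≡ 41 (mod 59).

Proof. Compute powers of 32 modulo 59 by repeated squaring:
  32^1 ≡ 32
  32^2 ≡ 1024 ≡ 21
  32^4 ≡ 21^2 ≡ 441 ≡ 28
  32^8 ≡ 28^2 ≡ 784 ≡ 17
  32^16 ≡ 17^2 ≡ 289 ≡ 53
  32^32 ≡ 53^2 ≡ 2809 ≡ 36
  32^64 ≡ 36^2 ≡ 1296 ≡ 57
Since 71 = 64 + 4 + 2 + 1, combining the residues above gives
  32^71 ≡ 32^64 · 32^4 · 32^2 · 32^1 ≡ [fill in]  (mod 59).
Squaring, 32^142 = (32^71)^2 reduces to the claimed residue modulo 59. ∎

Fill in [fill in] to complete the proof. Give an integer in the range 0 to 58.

32^64 · 32^4 · 32^2 · 32^1 ≡ 57 · 28 · 21 · 32 = 1072512.
1072512 mod 59 = 10, so 32^71 ≡ 10 (mod 59).

10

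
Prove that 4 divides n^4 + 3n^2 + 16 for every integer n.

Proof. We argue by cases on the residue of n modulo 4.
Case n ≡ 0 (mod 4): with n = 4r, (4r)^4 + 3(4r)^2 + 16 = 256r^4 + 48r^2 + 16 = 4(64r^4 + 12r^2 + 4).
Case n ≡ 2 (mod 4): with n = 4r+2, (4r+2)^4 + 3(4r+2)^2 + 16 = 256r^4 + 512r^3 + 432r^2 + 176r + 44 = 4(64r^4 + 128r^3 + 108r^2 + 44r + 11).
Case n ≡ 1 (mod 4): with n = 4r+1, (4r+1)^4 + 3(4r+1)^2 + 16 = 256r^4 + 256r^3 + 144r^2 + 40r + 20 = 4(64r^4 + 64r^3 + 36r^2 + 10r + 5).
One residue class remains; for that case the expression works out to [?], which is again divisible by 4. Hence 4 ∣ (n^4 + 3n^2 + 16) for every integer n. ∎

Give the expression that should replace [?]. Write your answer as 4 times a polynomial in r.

4(64r^4 + 192r^3 + 228r^2 + 126r + 31)

The residues treated are {0, 2, 1}, so the missing case is n ≡ 3 (mod 4); write n = 4r+3.
Then (4r+3)^4 + 3(4r+3)^2 + 16 = 256r^4 + 768r^3 + 912r^2 + 504r + 124 = 4(64r^4 + 192r^3 + 228r^2 + 126r + 31).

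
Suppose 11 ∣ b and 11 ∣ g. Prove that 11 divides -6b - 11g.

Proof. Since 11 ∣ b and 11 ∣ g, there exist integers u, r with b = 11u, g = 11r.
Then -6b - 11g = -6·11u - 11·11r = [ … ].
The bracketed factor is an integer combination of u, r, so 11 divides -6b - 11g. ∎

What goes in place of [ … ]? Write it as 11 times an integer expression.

Each term has a factor of 11: -6·11u - 11·11r = 11·(-11r - 6u).
Since -11r - 6u is an integer, 11 ∣ (-6b - 11g).

11(-11r - 6u)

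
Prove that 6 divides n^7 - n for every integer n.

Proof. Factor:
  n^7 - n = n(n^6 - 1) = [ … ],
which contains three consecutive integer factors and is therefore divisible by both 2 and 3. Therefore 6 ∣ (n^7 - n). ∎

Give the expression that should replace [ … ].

n^6 - 1 = (n^2 - 1)(n^4 + n^2 + 1), and n^2 - 1 = (n-1)(n+1).
So n(n^6 - 1) = (n - 1)n(n + 1)(n^4 + n^2 + 1).

(n - 1)n(n + 1)(n^4 + n^2 + 1)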